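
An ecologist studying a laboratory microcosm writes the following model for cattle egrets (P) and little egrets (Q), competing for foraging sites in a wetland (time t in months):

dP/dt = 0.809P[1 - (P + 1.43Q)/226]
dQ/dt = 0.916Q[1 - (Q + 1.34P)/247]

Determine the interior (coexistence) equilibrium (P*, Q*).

Setting both brackets to zero gives the nullclines P + 1.43Q = 226 and 1.34P + Q = 247.
Substituting Q = 247 - 1.34P into the first: P(1 - 1.43·1.34) = 226 - 1.43·247.
So P* = -127/-0.916 = 139, and then Q* = 247 - 1.34·139 = 60.9.

P* ≈ 139, Q* ≈ 60.9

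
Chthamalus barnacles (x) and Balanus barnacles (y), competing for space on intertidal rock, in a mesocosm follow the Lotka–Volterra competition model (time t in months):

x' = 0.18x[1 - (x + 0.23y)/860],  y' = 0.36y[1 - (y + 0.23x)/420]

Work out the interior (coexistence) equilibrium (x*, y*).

x* ≈ 806, y* ≈ 235

Setting both brackets to zero gives the nullclines x + 0.23y = 860 and 0.23x + y = 420.
Substituting y = 420 - 0.23x into the first: x(1 - 0.23·0.23) = 860 - 0.23·420.
So x* = 763/0.947 = 806, and then y* = 420 - 0.23·806 = 235.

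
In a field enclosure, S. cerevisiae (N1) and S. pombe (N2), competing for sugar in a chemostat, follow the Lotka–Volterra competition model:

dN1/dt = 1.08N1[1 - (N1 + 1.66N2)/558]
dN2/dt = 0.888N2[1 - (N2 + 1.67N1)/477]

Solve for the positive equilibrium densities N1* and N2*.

N1* ≈ 132, N2* ≈ 257

Setting both brackets to zero gives the nullclines N1 + 1.66N2 = 558 and 1.67N1 + N2 = 477.
Substituting N2 = 477 - 1.67N1 into the first: N1(1 - 1.66·1.67) = 558 - 1.66·477.
So N1* = -234/-1.77 = 132, and then N2* = 477 - 1.67·132 = 257.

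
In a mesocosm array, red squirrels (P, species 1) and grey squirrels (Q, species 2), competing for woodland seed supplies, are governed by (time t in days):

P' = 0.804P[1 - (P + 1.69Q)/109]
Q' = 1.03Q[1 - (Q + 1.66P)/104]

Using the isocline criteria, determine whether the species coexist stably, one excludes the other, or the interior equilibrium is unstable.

Compare the nullcline intercepts: K1/α12 = 109/1.69 = 64.5 < K2 = 104; K2/α21 = 104/1.66 = 62.7 < K1 = 109.
Since both are reversed, neither can invade when rare; the interior point is a saddle.

unstable coexistence (outcome depends on initial conditions)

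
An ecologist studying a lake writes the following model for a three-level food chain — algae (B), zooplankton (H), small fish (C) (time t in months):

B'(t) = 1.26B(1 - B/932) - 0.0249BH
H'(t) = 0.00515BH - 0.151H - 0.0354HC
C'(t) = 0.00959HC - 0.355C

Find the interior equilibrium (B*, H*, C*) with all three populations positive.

B* ≈ 250, H* ≈ 37, C* ≈ 32.1

From dC/dt = 0: 0.00959H* = 0.355, so H* = 37.
From dB/dt = 0: 1.26(1 - B*/932) = 0.0249·37, giving B* = 932·(1 - 0.732) = 250.
From dH/dt = 0: 0.00515·250 - 0.151 = 0.0354C*, so C* = 1.14/0.0354 = 32.1.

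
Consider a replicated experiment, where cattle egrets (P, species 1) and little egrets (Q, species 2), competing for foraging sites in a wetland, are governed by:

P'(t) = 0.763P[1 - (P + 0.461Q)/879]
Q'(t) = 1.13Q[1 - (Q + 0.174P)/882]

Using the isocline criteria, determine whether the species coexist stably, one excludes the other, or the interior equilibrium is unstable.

stable coexistence

Compare the nullcline intercepts: K1/α12 = 879/0.461 = 1910 > K2 = 882; K2/α21 = 882/0.174 = 5070 > K1 = 879.
Since both inequalities hold, each species can invade when rare, so the interior equilibrium is stable.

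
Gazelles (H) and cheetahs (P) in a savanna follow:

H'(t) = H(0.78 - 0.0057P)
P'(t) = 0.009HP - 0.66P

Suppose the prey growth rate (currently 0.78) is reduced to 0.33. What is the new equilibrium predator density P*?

At the interior fixed point, setting dH/dt = 0 with H > 0 fixes P* = (prey growth rate)/(HP coefficient) — independent of the other coefficients.
With the change, P* = 0.33/0.0057 = 57.9; it falls from 137.

P* ≈ 57.9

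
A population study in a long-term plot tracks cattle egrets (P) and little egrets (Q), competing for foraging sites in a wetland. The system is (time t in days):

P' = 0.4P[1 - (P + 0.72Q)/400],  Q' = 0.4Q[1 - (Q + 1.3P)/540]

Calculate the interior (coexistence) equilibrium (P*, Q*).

P* ≈ 175, Q* ≈ 312

Setting both brackets to zero gives the nullclines P + 0.72Q = 400 and 1.3P + Q = 540.
Substituting Q = 540 - 1.3P into the first: P(1 - 0.72·1.3) = 400 - 0.72·540.
So P* = 11.2/0.064 = 175, and then Q* = 540 - 1.3·175 = 312.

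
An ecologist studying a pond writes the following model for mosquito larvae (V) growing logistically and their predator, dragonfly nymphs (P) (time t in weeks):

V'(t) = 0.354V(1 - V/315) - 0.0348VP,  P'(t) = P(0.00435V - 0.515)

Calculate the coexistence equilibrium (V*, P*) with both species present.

V* ≈ 118, P* ≈ 6.35

From dP/dt = 0 with P > 0: 0.00435V* = 0.515, so V* = 118.
Substitute into dV/dt = 0: 0.354(1 - 118/315) = 0.0348P*.
The bracket is 0.624, giving P* = 0.221/0.0348 = 6.35.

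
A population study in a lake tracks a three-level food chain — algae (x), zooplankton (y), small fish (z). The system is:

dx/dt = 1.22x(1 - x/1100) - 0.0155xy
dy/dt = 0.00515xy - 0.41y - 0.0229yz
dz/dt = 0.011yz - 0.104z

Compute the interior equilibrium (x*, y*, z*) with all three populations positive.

x* ≈ 968, y* ≈ 9.45, z* ≈ 200

From dz/dt = 0: 0.011y* = 0.104, so y* = 9.45.
From dx/dt = 0: 1.22(1 - x*/1100) = 0.0155·9.45, giving x* = 1100·(1 - 0.12) = 968.
From dy/dt = 0: 0.00515·968 - 0.41 = 0.0229z*, so z* = 4.57/0.0229 = 200.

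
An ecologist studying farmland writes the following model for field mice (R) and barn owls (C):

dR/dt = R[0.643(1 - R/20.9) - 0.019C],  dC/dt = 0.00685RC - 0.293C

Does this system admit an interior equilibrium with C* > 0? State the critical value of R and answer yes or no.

The predator equation gives dC/dt > 0 only when R > 0.293/0.00685 = 42.8.
Without the predator, R → K = 20.9. Since 20.9 < 42.8, the predator cannot invade.

Threshold R = 42.8; K < 42.8, so no, the predator goes extinct.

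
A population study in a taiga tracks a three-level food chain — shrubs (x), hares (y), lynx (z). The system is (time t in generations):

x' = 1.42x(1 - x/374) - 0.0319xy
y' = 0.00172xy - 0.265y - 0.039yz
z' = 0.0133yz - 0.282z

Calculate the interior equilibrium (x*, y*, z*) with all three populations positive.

x* ≈ 196, y* ≈ 21.2, z* ≈ 1.84

From dz/dt = 0: 0.0133y* = 0.282, so y* = 21.2.
From dx/dt = 0: 1.42(1 - x*/374) = 0.0319·21.2, giving x* = 374·(1 - 0.476) = 196.
From dy/dt = 0: 0.00172·196 - 0.265 = 0.039z*, so z* = 0.0719/0.039 = 1.84.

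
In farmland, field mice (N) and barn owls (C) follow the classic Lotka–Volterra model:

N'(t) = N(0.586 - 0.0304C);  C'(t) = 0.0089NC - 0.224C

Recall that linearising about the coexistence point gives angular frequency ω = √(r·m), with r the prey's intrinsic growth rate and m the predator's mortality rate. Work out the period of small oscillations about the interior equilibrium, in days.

Here r = 0.586 and m = 0.224, so r·m = 0.131.
ω = √0.131 = 0.362 per day, hence T = 2π/ω ≈ 17.3 days.

T ≈ 17.3 days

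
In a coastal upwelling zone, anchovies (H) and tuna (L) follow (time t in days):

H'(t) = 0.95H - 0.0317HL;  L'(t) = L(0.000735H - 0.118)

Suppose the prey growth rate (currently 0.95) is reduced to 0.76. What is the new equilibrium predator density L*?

At the interior fixed point, setting dH/dt = 0 with H > 0 fixes L* = (prey growth rate)/(HL coefficient) — independent of the other coefficients.
With the change, L* = 0.76/0.0317 = 24; it falls from 30.

L* ≈ 24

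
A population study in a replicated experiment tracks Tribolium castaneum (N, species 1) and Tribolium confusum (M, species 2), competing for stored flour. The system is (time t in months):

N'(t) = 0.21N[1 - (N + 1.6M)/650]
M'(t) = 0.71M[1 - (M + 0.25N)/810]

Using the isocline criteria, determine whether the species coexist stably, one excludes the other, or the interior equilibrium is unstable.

Compare the nullcline intercepts: K1/α12 = 650/1.6 = 406 < K2 = 810; K2/α21 = 810/0.25 = 3240 > K1 = 650.
Since the inequalities point opposite ways, species 2 can invade but species 1 cannot.

species 2 excludes species 1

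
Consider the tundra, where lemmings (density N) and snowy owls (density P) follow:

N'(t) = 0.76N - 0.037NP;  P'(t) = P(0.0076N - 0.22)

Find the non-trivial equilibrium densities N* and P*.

N* ≈ 28.9, P* ≈ 20.5

Set dP/dt = 0 with P > 0: 0.0076N - 0.22 = 0, so N* = 0.22/0.0076 = 28.9.
Set dN/dt = 0 with N > 0: 0.76 - 0.037P = 0, so P* = 0.76/0.037 = 20.5.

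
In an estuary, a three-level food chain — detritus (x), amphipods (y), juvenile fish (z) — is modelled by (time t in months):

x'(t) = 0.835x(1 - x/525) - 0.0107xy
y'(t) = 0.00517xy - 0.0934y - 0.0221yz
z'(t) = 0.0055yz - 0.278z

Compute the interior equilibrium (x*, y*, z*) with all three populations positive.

From dz/dt = 0: 0.0055y* = 0.278, so y* = 50.5.
From dx/dt = 0: 0.835(1 - x*/525) = 0.0107·50.5, giving x* = 525·(1 - 0.648) = 185.
From dy/dt = 0: 0.00517·185 - 0.0934 = 0.0221z*, so z* = 0.863/0.0221 = 39.

x* ≈ 185, y* ≈ 50.5, z* ≈ 39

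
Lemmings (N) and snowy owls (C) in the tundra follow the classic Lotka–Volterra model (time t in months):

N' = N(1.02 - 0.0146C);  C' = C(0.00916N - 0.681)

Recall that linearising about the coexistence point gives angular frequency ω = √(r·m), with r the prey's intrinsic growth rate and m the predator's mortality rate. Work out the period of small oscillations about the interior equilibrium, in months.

Here r = 1.02 and m = 0.681, so r·m = 0.695.
ω = √0.695 = 0.833 per month, hence T = 2π/ω ≈ 7.54 months.

T ≈ 7.54 months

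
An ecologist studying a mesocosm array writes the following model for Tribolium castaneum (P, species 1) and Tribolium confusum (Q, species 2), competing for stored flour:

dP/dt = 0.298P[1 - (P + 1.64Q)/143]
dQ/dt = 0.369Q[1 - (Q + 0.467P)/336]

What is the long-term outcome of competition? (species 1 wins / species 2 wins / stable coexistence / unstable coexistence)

species 2 excludes species 1

Compare the nullcline intercepts: K1/α12 = 143/1.64 = 87.2 < K2 = 336; K2/α21 = 336/0.467 = 719 > K1 = 143.
Since the inequalities point opposite ways, species 2 can invade but species 1 cannot.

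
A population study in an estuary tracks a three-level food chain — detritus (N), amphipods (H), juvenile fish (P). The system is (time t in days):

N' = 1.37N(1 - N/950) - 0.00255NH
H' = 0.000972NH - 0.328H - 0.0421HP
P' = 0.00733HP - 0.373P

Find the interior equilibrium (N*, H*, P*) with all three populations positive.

N* ≈ 860, H* ≈ 50.9, P* ≈ 12.1

From dP/dt = 0: 0.00733H* = 0.373, so H* = 50.9.
From dN/dt = 0: 1.37(1 - N*/950) = 0.00255·50.9, giving N* = 950·(1 - 0.0947) = 860.
From dH/dt = 0: 0.000972·860 - 0.328 = 0.0421P*, so P* = 0.508/0.0421 = 12.1.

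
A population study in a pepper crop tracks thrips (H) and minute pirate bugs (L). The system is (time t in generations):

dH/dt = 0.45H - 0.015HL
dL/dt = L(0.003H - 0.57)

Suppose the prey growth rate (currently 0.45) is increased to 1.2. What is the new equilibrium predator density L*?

At the interior fixed point, setting dH/dt = 0 with H > 0 fixes L* = (prey growth rate)/(HL coefficient) — independent of the other coefficients.
With the change, L* = 1.2/0.015 = 80; it rises from 30.

L* ≈ 80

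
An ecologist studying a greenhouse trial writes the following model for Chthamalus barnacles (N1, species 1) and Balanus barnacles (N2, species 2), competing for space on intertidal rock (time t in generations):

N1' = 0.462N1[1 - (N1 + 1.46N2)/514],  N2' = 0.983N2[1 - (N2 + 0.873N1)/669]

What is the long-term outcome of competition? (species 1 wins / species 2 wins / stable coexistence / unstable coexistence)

Compare the nullcline intercepts: K1/α12 = 514/1.46 = 352 < K2 = 669; K2/α21 = 669/0.873 = 766 > K1 = 514.
Since the inequalities point opposite ways, species 2 can invade but species 1 cannot.

species 2 excludes species 1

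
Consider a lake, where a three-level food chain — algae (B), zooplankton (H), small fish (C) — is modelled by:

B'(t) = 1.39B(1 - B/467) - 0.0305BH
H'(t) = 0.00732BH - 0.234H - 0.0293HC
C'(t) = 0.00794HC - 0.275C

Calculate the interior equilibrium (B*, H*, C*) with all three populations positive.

From dC/dt = 0: 0.00794H* = 0.275, so H* = 34.6.
From dB/dt = 0: 1.39(1 - B*/467) = 0.0305·34.6, giving B* = 467·(1 - 0.76) = 112.
From dH/dt = 0: 0.00732·112 - 0.234 = 0.0293C*, so C* = 0.587/0.0293 = 20.

B* ≈ 112, H* ≈ 34.6, C* ≈ 20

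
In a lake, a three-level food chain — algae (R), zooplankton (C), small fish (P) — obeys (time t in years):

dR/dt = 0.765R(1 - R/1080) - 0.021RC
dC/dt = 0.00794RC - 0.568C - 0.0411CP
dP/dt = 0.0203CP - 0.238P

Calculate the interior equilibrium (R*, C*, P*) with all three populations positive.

From dP/dt = 0: 0.0203C* = 0.238, so C* = 11.7.
From dR/dt = 0: 0.765(1 - R*/1080) = 0.021·11.7, giving R* = 1080·(1 - 0.322) = 732.
From dC/dt = 0: 0.00794·732 - 0.568 = 0.0411P*, so P* = 5.25/0.0411 = 128.

R* ≈ 732, C* ≈ 11.7, P* ≈ 128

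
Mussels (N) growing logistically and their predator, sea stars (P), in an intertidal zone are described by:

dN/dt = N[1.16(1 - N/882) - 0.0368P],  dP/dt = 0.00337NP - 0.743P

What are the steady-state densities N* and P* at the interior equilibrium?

N* ≈ 220, P* ≈ 23.6

From dP/dt = 0 with P > 0: 0.00337N* = 0.743, so N* = 220.
Substitute into dN/dt = 0: 1.16(1 - 220/882) = 0.0368P*.
The bracket is 0.75, giving P* = 0.87/0.0368 = 23.6.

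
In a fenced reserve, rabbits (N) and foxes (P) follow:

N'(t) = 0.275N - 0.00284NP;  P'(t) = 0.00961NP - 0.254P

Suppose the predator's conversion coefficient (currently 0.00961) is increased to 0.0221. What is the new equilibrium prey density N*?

N* ≈ 11.5

At the interior fixed point, setting dP/dt = 0 with P > 0 fixes N* = (predator death rate)/(NP coefficient) — independent of the other coefficients.
With the change, N* = 0.254/0.0221 = 11.5; it falls from 26.4.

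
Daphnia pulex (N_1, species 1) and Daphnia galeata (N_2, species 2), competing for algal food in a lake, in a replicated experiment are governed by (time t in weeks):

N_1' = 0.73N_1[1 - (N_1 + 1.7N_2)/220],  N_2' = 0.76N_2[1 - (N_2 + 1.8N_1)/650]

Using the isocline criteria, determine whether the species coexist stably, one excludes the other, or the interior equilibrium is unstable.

Compare the nullcline intercepts: K1/α12 = 220/1.7 = 129 < K2 = 650; K2/α21 = 650/1.8 = 361 > K1 = 220.
Since the inequalities point opposite ways, species 2 can invade but species 1 cannot.

species 2 excludes species 1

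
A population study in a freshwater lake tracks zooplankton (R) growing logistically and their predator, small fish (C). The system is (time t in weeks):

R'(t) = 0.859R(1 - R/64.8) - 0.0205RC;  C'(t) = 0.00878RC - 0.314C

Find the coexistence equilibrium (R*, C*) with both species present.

R* ≈ 35.8, C* ≈ 18.8

From dC/dt = 0 with C > 0: 0.00878R* = 0.314, so R* = 35.8.
Substitute into dR/dt = 0: 0.859(1 - 35.8/64.8) = 0.0205C*.
The bracket is 0.448, giving C* = 0.385/0.0205 = 18.8.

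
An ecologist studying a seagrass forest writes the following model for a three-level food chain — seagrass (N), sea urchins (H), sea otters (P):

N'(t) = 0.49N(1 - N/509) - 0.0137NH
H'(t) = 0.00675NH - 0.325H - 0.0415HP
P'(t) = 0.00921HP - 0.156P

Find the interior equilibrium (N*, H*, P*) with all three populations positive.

From dP/dt = 0: 0.00921H* = 0.156, so H* = 16.9.
From dN/dt = 0: 0.49(1 - N*/509) = 0.0137·16.9, giving N* = 509·(1 - 0.474) = 268.
From dH/dt = 0: 0.00675·268 - 0.325 = 0.0415P*, so P* = 1.48/0.0415 = 35.8.

N* ≈ 268, H* ≈ 16.9, P* ≈ 35.8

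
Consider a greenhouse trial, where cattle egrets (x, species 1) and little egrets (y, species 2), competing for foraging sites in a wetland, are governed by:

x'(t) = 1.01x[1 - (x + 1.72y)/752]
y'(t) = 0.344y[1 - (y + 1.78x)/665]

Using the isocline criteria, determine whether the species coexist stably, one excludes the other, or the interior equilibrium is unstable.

unstable coexistence (outcome depends on initial conditions)

Compare the nullcline intercepts: K1/α12 = 752/1.72 = 437 < K2 = 665; K2/α21 = 665/1.78 = 374 < K1 = 752.
Since both are reversed, neither can invade when rare; the interior point is a saddle.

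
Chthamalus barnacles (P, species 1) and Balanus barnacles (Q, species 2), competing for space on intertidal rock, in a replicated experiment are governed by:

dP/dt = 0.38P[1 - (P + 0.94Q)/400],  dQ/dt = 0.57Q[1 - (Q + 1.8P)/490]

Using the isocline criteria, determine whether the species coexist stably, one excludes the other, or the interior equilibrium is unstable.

Compare the nullcline intercepts: K1/α12 = 400/0.94 = 426 < K2 = 490; K2/α21 = 490/1.8 = 272 < K1 = 400.
Since both are reversed, neither can invade when rare; the interior point is a saddle.

unstable coexistence (outcome depends on initial conditions)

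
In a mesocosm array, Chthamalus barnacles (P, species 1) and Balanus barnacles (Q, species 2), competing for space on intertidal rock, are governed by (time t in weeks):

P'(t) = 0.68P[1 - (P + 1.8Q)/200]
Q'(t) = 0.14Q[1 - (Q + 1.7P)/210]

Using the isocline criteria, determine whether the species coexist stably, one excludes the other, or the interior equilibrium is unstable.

unstable coexistence (outcome depends on initial conditions)

Compare the nullcline intercepts: K1/α12 = 200/1.8 = 111 < K2 = 210; K2/α21 = 210/1.7 = 124 < K1 = 200.
Since both are reversed, neither can invade when rare; the interior point is a saddle.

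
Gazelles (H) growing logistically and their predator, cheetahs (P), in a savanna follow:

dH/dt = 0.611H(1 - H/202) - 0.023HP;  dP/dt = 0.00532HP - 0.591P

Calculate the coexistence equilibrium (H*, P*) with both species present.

H* ≈ 111, P* ≈ 12

From dP/dt = 0 with P > 0: 0.00532H* = 0.591, so H* = 111.
Substitute into dH/dt = 0: 0.611(1 - 111/202) = 0.023P*.
The bracket is 0.45, giving P* = 0.275/0.023 = 12.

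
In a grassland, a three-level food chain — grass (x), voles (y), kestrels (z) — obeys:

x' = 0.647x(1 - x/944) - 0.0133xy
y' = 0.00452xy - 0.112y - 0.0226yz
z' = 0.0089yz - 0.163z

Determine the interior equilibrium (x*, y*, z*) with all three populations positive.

x* ≈ 589, y* ≈ 18.3, z* ≈ 113

From dz/dt = 0: 0.0089y* = 0.163, so y* = 18.3.
From dx/dt = 0: 0.647(1 - x*/944) = 0.0133·18.3, giving x* = 944·(1 - 0.376) = 589.
From dy/dt = 0: 0.00452·589 - 0.112 = 0.0226z*, so z* = 2.55/0.0226 = 113.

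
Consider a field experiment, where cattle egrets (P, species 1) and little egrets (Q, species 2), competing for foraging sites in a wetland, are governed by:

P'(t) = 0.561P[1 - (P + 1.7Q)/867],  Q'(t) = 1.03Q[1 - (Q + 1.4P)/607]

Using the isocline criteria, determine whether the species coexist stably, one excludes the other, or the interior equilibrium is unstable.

Compare the nullcline intercepts: K1/α12 = 867/1.7 = 510 < K2 = 607; K2/α21 = 607/1.4 = 434 < K1 = 867.
Since both are reversed, neither can invade when rare; the interior point is a saddle.

unstable coexistence (outcome depends on initial conditions)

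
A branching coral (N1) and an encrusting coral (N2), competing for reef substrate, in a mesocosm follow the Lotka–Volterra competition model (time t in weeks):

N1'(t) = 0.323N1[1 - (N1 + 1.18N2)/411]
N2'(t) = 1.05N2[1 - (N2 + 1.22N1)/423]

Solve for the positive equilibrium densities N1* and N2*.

Setting both brackets to zero gives the nullclines N1 + 1.18N2 = 411 and 1.22N1 + N2 = 423.
Substituting N2 = 423 - 1.22N1 into the first: N1(1 - 1.18·1.22) = 411 - 1.18·423.
So N1* = -88.1/-0.44 = 201, and then N2* = 423 - 1.22·201 = 178.

N1* ≈ 201, N2* ≈ 178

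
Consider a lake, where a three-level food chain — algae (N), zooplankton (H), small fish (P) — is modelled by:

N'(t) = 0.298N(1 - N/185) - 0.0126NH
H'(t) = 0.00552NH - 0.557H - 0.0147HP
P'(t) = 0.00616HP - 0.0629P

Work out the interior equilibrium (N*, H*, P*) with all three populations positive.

From dP/dt = 0: 0.00616H* = 0.0629, so H* = 10.2.
From dN/dt = 0: 0.298(1 - N*/185) = 0.0126·10.2, giving N* = 185·(1 - 0.432) = 105.
From dH/dt = 0: 0.00552·105 - 0.557 = 0.0147P*, so P* = 0.0233/0.0147 = 1.59.

N* ≈ 105, H* ≈ 10.2, P* ≈ 1.59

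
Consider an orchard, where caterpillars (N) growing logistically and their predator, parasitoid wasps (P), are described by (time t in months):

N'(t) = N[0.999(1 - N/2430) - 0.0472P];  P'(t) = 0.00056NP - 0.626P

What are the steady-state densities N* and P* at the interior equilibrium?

From dP/dt = 0 with P > 0: 0.00056N* = 0.626, so N* = 1120.
Substitute into dN/dt = 0: 0.999(1 - 1120/2430) = 0.0472P*.
The bracket is 0.54, giving P* = 0.539/0.0472 = 11.4.

N* ≈ 1120, P* ≈ 11.4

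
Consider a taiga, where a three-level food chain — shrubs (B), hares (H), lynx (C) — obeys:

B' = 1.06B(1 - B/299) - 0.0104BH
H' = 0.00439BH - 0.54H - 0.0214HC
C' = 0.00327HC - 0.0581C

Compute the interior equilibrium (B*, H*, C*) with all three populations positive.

B* ≈ 247, H* ≈ 17.8, C* ≈ 25.4

From dC/dt = 0: 0.00327H* = 0.0581, so H* = 17.8.
From dB/dt = 0: 1.06(1 - B*/299) = 0.0104·17.8, giving B* = 299·(1 - 0.174) = 247.
From dH/dt = 0: 0.00439·247 - 0.54 = 0.0214C*, so C* = 0.544/0.0214 = 25.4.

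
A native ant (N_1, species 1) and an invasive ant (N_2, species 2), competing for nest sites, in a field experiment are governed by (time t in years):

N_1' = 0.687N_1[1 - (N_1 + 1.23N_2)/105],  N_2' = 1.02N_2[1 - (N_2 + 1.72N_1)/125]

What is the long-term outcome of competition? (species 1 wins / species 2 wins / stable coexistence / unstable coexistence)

unstable coexistence (outcome depends on initial conditions)

Compare the nullcline intercepts: K1/α12 = 105/1.23 = 85.4 < K2 = 125; K2/α21 = 125/1.72 = 72.7 < K1 = 105.
Since both are reversed, neither can invade when rare; the interior point is a saddle.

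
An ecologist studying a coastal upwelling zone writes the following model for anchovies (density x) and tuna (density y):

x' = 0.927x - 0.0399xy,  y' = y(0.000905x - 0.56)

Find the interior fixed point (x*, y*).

Set dy/dt = 0 with y > 0: 0.000905x - 0.56 = 0, so x* = 0.56/0.000905 = 619.
Set dx/dt = 0 with x > 0: 0.927 - 0.0399y = 0, so y* = 0.927/0.0399 = 23.2.

x* ≈ 619, y* ≈ 23.2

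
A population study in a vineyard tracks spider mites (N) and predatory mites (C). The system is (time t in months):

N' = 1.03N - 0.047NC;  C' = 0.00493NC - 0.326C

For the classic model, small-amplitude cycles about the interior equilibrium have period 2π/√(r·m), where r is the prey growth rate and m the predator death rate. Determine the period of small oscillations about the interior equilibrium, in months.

T ≈ 10.8 months

Here r = 1.03 and m = 0.326, so r·m = 0.336.
ω = √0.336 = 0.579 per month, hence T = 2π/ω ≈ 10.8 months.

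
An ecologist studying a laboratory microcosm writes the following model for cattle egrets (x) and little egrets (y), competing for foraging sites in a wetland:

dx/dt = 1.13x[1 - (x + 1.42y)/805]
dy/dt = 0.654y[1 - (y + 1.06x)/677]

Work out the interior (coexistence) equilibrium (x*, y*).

x* ≈ 309, y* ≈ 349

Setting both brackets to zero gives the nullclines x + 1.42y = 805 and 1.06x + y = 677.
Substituting y = 677 - 1.06x into the first: x(1 - 1.42·1.06) = 805 - 1.42·677.
So x* = -156/-0.505 = 309, and then y* = 677 - 1.06·309 = 349.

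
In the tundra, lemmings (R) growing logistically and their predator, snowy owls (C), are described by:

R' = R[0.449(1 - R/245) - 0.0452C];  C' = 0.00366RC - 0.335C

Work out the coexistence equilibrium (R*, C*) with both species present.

R* ≈ 91.5, C* ≈ 6.22

From dC/dt = 0 with C > 0: 0.00366R* = 0.335, so R* = 91.5.
Substitute into dR/dt = 0: 0.449(1 - 91.5/245) = 0.0452C*.
The bracket is 0.626, giving C* = 0.281/0.0452 = 6.22.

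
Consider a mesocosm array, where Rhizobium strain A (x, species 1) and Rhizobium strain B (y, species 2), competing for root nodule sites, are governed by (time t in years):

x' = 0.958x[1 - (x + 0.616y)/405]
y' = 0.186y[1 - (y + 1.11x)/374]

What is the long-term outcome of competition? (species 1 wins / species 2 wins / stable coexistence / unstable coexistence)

species 1 excludes species 2

Compare the nullcline intercepts: K1/α12 = 405/0.616 = 657 > K2 = 374; K2/α21 = 374/1.11 = 337 < K1 = 405.
Since the inequalities point opposite ways, species 1 can invade but species 2 cannot.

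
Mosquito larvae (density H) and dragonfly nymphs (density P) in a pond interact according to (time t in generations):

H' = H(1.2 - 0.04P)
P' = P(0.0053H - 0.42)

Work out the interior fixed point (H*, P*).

Set dP/dt = 0 with P > 0: 0.0053H - 0.42 = 0, so H* = 0.42/0.0053 = 79.2.
Set dH/dt = 0 with H > 0: 1.2 - 0.04P = 0, so P* = 1.2/0.04 = 30.

H* ≈ 79.2, P* ≈ 30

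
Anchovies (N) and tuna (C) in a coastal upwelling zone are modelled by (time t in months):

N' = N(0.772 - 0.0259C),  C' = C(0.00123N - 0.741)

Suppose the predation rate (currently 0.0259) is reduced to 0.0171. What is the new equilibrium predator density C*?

C* ≈ 45.1

At the interior fixed point, setting dN/dt = 0 with N > 0 fixes C* = (prey growth rate)/(NC coefficient) — independent of the other coefficients.
With the change, C* = 0.772/0.0171 = 45.1; it rises from 29.8.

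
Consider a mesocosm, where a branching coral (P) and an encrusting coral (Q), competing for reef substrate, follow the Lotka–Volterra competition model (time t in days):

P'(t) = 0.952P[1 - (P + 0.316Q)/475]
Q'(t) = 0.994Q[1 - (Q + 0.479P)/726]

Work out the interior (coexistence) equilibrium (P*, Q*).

Setting both brackets to zero gives the nullclines P + 0.316Q = 475 and 0.479P + Q = 726.
Substituting Q = 726 - 0.479P into the first: P(1 - 0.316·0.479) = 475 - 0.316·726.
So P* = 246/0.849 = 289, and then Q* = 726 - 0.479·289 = 587.

P* ≈ 289, Q* ≈ 587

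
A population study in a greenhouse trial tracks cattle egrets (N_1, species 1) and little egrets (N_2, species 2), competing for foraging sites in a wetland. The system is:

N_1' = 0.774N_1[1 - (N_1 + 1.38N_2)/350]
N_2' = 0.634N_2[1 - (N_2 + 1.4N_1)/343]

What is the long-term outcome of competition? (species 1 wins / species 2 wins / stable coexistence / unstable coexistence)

unstable coexistence (outcome depends on initial conditions)

Compare the nullcline intercepts: K1/α12 = 350/1.38 = 254 < K2 = 343; K2/α21 = 343/1.4 = 245 < K1 = 350.
Since both are reversed, neither can invade when rare; the interior point is a saddle.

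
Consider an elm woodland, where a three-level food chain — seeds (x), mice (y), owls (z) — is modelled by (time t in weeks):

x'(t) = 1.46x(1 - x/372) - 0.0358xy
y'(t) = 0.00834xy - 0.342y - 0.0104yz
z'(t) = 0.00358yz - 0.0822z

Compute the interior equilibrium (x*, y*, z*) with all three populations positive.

From dz/dt = 0: 0.00358y* = 0.0822, so y* = 23.
From dx/dt = 0: 1.46(1 - x*/372) = 0.0358·23, giving x* = 372·(1 - 0.563) = 163.
From dy/dt = 0: 0.00834·163 - 0.342 = 0.0104z*, so z* = 1.01/0.0104 = 97.5.

x* ≈ 163, y* ≈ 23, z* ≈ 97.5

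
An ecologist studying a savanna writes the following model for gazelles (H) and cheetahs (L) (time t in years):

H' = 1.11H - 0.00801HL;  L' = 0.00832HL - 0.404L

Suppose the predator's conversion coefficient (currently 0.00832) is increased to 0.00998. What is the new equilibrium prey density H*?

At the interior fixed point, setting dL/dt = 0 with L > 0 fixes H* = (predator death rate)/(HL coefficient) — independent of the other coefficients.
With the change, H* = 0.404/0.00998 = 40.5; it falls from 48.6.

H* ≈ 40.5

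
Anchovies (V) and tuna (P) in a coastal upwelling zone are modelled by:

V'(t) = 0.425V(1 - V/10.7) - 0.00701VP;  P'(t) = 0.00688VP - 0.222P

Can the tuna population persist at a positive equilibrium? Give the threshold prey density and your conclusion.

Threshold V = 32.3; K < 32.3, so no, the predator goes extinct.

The predator equation gives dP/dt > 0 only when V > 0.222/0.00688 = 32.3.
Without the predator, V → K = 10.7. Since 10.7 < 32.3, the predator cannot invade.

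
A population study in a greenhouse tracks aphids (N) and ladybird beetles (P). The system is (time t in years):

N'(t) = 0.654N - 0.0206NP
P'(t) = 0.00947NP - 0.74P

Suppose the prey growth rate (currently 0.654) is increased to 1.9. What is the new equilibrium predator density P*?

P* ≈ 92.2

At the interior fixed point, setting dN/dt = 0 with N > 0 fixes P* = (prey growth rate)/(NP coefficient) — independent of the other coefficients.
With the change, P* = 1.9/0.0206 = 92.2; it rises from 31.7.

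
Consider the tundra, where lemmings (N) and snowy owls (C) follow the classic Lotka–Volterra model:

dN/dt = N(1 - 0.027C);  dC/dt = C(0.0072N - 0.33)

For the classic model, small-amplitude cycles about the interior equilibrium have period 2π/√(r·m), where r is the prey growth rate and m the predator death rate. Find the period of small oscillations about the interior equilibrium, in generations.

T ≈ 10.9 generations

Here r = 1 and m = 0.33, so r·m = 0.33.
ω = √0.33 = 0.574 per generation, hence T = 2π/ω ≈ 10.9 generations.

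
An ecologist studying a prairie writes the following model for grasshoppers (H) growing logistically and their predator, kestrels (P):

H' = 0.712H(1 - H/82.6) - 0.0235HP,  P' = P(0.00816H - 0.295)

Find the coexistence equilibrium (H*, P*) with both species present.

H* ≈ 36.2, P* ≈ 17

From dP/dt = 0 with P > 0: 0.00816H* = 0.295, so H* = 36.2.
Substitute into dH/dt = 0: 0.712(1 - 36.2/82.6) = 0.0235P*.
The bracket is 0.562, giving P* = 0.4/0.0235 = 17.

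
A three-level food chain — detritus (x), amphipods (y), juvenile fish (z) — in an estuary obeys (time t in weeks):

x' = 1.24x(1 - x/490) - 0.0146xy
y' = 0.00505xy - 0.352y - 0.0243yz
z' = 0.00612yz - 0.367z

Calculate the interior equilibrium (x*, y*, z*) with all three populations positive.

x* ≈ 144, y* ≈ 60, z* ≈ 15.4

From dz/dt = 0: 0.00612y* = 0.367, so y* = 60.
From dx/dt = 0: 1.24(1 - x*/490) = 0.0146·60, giving x* = 490·(1 - 0.706) = 144.
From dy/dt = 0: 0.00505·144 - 0.352 = 0.0243z*, so z* = 0.375/0.0243 = 15.4.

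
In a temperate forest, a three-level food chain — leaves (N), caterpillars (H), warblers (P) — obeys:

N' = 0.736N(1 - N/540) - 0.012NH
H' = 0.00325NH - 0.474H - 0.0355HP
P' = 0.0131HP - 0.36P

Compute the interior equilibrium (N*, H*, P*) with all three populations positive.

N* ≈ 298, H* ≈ 27.5, P* ≈ 13.9

From dP/dt = 0: 0.0131H* = 0.36, so H* = 27.5.
From dN/dt = 0: 0.736(1 - N*/540) = 0.012·27.5, giving N* = 540·(1 - 0.448) = 298.
From dH/dt = 0: 0.00325·298 - 0.474 = 0.0355P*, so P* = 0.495/0.0355 = 13.9.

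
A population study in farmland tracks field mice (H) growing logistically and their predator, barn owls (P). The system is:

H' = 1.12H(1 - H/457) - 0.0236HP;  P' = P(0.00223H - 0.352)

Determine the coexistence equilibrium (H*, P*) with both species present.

From dP/dt = 0 with P > 0: 0.00223H* = 0.352, so H* = 158.
Substitute into dH/dt = 0: 1.12(1 - 158/457) = 0.0236P*.
The bracket is 0.655, giving P* = 0.733/0.0236 = 31.1.

H* ≈ 158, P* ≈ 31.1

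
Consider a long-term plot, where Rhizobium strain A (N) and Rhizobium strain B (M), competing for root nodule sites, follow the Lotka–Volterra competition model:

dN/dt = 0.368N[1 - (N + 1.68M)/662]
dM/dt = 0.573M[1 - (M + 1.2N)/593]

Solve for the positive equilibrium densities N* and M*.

Setting both brackets to zero gives the nullclines N + 1.68M = 662 and 1.2N + M = 593.
Substituting M = 593 - 1.2N into the first: N(1 - 1.68·1.2) = 662 - 1.68·593.
So N* = -334/-1.02 = 329, and then M* = 593 - 1.2·329 = 198.

N* ≈ 329, M* ≈ 198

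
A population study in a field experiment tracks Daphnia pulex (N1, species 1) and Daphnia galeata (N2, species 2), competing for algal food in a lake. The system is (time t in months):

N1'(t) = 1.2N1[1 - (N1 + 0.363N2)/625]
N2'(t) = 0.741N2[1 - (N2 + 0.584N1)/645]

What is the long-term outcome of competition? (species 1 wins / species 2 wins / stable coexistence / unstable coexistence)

stable coexistence

Compare the nullcline intercepts: K1/α12 = 625/0.363 = 1720 > K2 = 645; K2/α21 = 645/0.584 = 1100 > K1 = 625.
Since both inequalities hold, each species can invade when rare, so the interior equilibrium is stable.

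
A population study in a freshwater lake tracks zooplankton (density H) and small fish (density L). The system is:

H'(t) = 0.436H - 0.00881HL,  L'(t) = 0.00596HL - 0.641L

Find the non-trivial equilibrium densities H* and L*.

H* ≈ 108, L* ≈ 49.5

Set dL/dt = 0 with L > 0: 0.00596H - 0.641 = 0, so H* = 0.641/0.00596 = 108.
Set dH/dt = 0 with H > 0: 0.436 - 0.00881L = 0, so L* = 0.436/0.00881 = 49.5.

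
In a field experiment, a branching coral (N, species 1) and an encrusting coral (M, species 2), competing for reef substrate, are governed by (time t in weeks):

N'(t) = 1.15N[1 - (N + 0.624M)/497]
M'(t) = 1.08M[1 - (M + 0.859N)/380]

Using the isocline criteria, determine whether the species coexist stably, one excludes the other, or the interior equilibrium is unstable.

species 1 excludes species 2

Compare the nullcline intercepts: K1/α12 = 497/0.624 = 796 > K2 = 380; K2/α21 = 380/0.859 = 442 < K1 = 497.
Since the inequalities point opposite ways, species 1 can invade but species 2 cannot.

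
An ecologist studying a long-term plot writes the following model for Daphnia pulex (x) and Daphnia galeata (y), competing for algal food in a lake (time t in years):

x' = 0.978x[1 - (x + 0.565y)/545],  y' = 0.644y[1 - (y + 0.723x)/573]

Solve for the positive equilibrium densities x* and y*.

Setting both brackets to zero gives the nullclines x + 0.565y = 545 and 0.723x + y = 573.
Substituting y = 573 - 0.723x into the first: x(1 - 0.565·0.723) = 545 - 0.565·573.
So x* = 221/0.592 = 374, and then y* = 573 - 0.723·374 = 303.

x* ≈ 374, y* ≈ 303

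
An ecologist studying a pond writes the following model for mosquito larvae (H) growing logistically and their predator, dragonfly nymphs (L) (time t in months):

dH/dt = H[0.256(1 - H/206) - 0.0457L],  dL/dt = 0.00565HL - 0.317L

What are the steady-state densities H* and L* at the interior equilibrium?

H* ≈ 56.1, L* ≈ 4.08

From dL/dt = 0 with L > 0: 0.00565H* = 0.317, so H* = 56.1.
Substitute into dH/dt = 0: 0.256(1 - 56.1/206) = 0.0457L*.
The bracket is 0.728, giving L* = 0.186/0.0457 = 4.08.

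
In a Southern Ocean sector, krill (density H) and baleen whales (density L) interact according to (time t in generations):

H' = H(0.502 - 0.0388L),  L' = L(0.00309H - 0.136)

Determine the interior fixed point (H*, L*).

Set dL/dt = 0 with L > 0: 0.00309H - 0.136 = 0, so H* = 0.136/0.00309 = 44.
Set dH/dt = 0 with H > 0: 0.502 - 0.0388L = 0, so L* = 0.502/0.0388 = 12.9.

H* ≈ 44, L* ≈ 12.9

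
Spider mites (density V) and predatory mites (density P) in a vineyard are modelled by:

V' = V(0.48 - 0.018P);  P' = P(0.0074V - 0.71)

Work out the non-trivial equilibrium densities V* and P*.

V* ≈ 95.9, P* ≈ 26.7

Set dP/dt = 0 with P > 0: 0.0074V - 0.71 = 0, so V* = 0.71/0.0074 = 95.9.
Set dV/dt = 0 with V > 0: 0.48 - 0.018P = 0, so P* = 0.48/0.018 = 26.7.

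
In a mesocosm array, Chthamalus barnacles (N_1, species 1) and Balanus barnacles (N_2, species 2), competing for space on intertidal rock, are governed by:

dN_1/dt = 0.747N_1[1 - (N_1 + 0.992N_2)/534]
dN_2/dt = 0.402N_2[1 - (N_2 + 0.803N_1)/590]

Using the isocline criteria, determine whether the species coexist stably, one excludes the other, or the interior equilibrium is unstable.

species 2 excludes species 1

Compare the nullcline intercepts: K1/α12 = 534/0.992 = 538 < K2 = 590; K2/α21 = 590/0.803 = 735 > K1 = 534.
Since the inequalities point opposite ways, species 2 can invade but species 1 cannot.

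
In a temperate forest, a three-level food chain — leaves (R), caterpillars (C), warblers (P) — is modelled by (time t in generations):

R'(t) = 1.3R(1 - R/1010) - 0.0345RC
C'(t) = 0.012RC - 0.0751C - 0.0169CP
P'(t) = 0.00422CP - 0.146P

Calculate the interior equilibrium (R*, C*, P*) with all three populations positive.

From dP/dt = 0: 0.00422C* = 0.146, so C* = 34.6.
From dR/dt = 0: 1.3(1 - R*/1010) = 0.0345·34.6, giving R* = 1010·(1 - 0.918) = 82.7.
From dC/dt = 0: 0.012·82.7 - 0.0751 = 0.0169P*, so P* = 0.917/0.0169 = 54.3.

R* ≈ 82.7, C* ≈ 34.6, P* ≈ 54.3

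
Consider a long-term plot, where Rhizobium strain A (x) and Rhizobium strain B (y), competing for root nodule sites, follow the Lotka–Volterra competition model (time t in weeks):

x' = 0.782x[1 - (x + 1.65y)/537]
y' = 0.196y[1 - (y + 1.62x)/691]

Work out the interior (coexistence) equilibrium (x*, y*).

x* ≈ 361, y* ≈ 107

Setting both brackets to zero gives the nullclines x + 1.65y = 537 and 1.62x + y = 691.
Substituting y = 691 - 1.62x into the first: x(1 - 1.65·1.62) = 537 - 1.65·691.
So x* = -603/-1.67 = 361, and then y* = 691 - 1.62·361 = 107.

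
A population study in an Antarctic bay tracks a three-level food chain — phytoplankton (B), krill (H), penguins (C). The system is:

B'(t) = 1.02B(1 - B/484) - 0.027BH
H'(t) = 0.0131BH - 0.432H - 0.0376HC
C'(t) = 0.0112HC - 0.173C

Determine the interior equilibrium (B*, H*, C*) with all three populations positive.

B* ≈ 286, H* ≈ 15.4, C* ≈ 88.2

From dC/dt = 0: 0.0112H* = 0.173, so H* = 15.4.
From dB/dt = 0: 1.02(1 - B*/484) = 0.027·15.4, giving B* = 484·(1 - 0.409) = 286.
From dH/dt = 0: 0.0131·286 - 0.432 = 0.0376C*, so C* = 3.32/0.0376 = 88.2.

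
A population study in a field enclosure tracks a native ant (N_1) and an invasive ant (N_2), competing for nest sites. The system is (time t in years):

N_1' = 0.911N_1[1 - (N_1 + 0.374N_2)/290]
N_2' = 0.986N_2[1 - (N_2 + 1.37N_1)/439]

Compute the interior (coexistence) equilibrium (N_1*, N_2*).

N_1* ≈ 258, N_2* ≈ 85.5

Setting both brackets to zero gives the nullclines N_1 + 0.374N_2 = 290 and 1.37N_1 + N_2 = 439.
Substituting N_2 = 439 - 1.37N_1 into the first: N_1(1 - 0.374·1.37) = 290 - 0.374·439.
So N_1* = 126/0.488 = 258, and then N_2* = 439 - 1.37·258 = 85.5.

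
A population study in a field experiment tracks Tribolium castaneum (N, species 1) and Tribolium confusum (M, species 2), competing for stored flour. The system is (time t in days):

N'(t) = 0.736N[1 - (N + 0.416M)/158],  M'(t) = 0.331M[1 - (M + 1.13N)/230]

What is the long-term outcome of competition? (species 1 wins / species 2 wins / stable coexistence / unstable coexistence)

stable coexistence

Compare the nullcline intercepts: K1/α12 = 158/0.416 = 380 > K2 = 230; K2/α21 = 230/1.13 = 204 > K1 = 158.
Since both inequalities hold, each species can invade when rare, so the interior equilibrium is stable.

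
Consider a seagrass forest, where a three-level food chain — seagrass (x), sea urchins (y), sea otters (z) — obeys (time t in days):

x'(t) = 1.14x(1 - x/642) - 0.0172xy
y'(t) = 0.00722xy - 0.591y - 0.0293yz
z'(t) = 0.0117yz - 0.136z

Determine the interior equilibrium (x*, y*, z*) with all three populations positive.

From dz/dt = 0: 0.0117y* = 0.136, so y* = 11.6.
From dx/dt = 0: 1.14(1 - x*/642) = 0.0172·11.6, giving x* = 642·(1 - 0.175) = 529.
From dy/dt = 0: 0.00722·529 - 0.591 = 0.0293z*, so z* = 3.23/0.0293 = 110.

x* ≈ 529, y* ≈ 11.6, z* ≈ 110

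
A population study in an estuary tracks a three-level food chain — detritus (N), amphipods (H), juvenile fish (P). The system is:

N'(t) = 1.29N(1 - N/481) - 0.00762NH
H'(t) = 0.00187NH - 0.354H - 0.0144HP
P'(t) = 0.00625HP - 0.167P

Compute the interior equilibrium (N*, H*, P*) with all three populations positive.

From dP/dt = 0: 0.00625H* = 0.167, so H* = 26.7.
From dN/dt = 0: 1.29(1 - N*/481) = 0.00762·26.7, giving N* = 481·(1 - 0.158) = 405.
From dH/dt = 0: 0.00187·405 - 0.354 = 0.0144P*, so P* = 0.404/0.0144 = 28.

N* ≈ 405, H* ≈ 26.7, P* ≈ 28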